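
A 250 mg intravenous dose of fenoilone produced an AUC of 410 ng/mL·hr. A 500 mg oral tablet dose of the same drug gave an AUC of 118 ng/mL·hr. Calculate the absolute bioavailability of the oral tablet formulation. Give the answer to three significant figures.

F = (AUC_ev / D_ev) / (AUC_iv / D_iv)
  = (118/500) / (410/250)
  = 0.236 / 1.64 = 0.1439

F = 0.144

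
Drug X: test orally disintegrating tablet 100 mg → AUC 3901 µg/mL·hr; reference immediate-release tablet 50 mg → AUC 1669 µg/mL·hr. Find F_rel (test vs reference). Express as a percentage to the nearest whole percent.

F_rel = 117%

F_rel = (AUC_test/D_test) / (AUC_ref/D_ref)
      = (3901/100) / (1669/50)
      = 39.01 / 33.38 = 1.1687 = 116.87%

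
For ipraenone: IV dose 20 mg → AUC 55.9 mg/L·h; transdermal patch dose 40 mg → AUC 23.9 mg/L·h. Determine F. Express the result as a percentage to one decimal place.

F = (AUC_ev / D_ev) / (AUC_iv / D_iv)
  = (23.9/40) / (55.9/20)
  = 0.5975 / 2.795 = 0.2138
  = 21.38%

F = 21.4%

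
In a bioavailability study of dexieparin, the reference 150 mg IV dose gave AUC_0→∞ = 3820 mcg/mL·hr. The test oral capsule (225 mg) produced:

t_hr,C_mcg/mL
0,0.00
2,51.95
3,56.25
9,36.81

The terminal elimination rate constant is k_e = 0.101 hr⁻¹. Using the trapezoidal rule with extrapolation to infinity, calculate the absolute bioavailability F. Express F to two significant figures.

Trapezoidal AUC_0→9 (oral capsule):
  [0→2]: (0.00+51.95)/2 × 2 = 51.95
  [2→3]: (51.95+56.25)/2 × 1 = 54.1
  [3→9]: (56.25+36.81)/2 × 6 = 279.18
  Sum = 385.23 mcg/mL·hr
Tail: C_last/k_e = 36.81/0.101 = 364.455
AUC_0→∞ (oral capsule) = 385.23 + 364.455 = 749.685 mcg/mL·hr
F = (AUC_ev/D_ev)/(AUC_iv/D_iv) = (749.685/225)/(3820/150) = 3.33193/25.4667 = 0.1308

F = 0.13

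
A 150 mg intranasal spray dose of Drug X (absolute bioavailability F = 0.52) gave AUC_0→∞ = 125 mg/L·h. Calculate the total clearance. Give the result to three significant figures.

CL = F × Dose / AUC_0→∞
   = 0.52 × 150 / 125 = 0.624 L/h

CL = 0.624 L/h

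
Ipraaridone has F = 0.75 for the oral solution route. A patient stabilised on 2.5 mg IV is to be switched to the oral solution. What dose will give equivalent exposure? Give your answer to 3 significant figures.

D_oral = 3.33 mg

For equal systemic exposure: F × D_ev = D_iv
D_ev = D_iv / F = 2.5 / 0.75 = 3.33333 mg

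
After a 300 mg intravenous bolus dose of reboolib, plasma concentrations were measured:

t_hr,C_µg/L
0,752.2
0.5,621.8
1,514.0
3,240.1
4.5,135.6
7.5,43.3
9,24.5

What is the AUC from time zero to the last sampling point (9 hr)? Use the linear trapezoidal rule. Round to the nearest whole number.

AUC = 1983 µg/L·hr

Trapezoidal AUC_0→9:
  [0→0.5]: (752.2+621.8)/2 × 0.5 = 343.5
  [0.5→1]: (621.8+514.0)/2 × 0.5 = 283.95
  [1→3]: (514.0+240.1)/2 × 2 = 754.1
  [3→4.5]: (240.1+135.6)/2 × 1.5 = 281.775
  [4.5→7.5]: (135.6+43.3)/2 × 3 = 268.35
  [7.5→9]: (43.3+24.5)/2 × 1.5 = 50.85
  Sum = 1982.525 µg/L·hr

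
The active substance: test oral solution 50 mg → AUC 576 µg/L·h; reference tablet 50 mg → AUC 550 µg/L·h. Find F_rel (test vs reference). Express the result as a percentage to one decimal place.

F_rel = 104.7%

F_rel = (AUC_test/D_test) / (AUC_ref/D_ref)
      = (576/50) / (550/50)
      = 11.52 / 11 = 1.0473 = 104.73%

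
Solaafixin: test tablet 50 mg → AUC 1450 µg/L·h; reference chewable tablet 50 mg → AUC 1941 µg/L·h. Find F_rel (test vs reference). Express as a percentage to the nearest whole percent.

F_rel = (AUC_test/D_test) / (AUC_ref/D_ref)
      = (1450/50) / (1941/50)
      = 29 / 38.82 = 0.7470 = 74.70%

F_rel = 75%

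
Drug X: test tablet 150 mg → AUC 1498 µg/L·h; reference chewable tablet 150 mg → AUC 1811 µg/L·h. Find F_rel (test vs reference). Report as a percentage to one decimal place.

F_rel = 82.7%

F_rel = (AUC_test/D_test) / (AUC_ref/D_ref)
      = (1498/150) / (1811/150)
      = 9.98667 / 12.0733 = 0.8272 = 82.72%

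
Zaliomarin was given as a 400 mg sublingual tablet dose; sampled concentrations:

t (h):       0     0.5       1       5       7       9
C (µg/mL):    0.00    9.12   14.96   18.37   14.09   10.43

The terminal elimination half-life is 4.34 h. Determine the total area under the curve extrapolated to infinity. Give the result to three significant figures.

Trapezoidal AUC_0→9:
  [0→0.5]: (0.00+9.12)/2 × 0.5 = 2.28
  [0.5→1]: (9.12+14.96)/2 × 0.5 = 6.02
  [1→5]: (14.96+18.37)/2 × 4 = 66.66
  [5→7]: (18.37+14.09)/2 × 2 = 32.46
  [7→9]: (14.09+10.43)/2 × 2 = 24.52
  Sum = 131.94 µg/mL·h
k_e = ln2 / t½ = 0.693147 / 4.34 = 0.1597 h^-1
Extrapolated tail: C_last / k_e = 10.43 / 0.1597 = 65.310
AUC_0→∞ = 131.94 + 65.310 = 197.25 µg/mL·h

AUC = 197 µg/mL·h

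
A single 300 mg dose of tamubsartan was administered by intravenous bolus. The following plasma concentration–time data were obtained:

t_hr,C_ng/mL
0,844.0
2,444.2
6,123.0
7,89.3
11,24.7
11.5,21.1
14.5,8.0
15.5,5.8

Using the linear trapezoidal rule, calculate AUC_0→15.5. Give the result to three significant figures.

AUC = 2820 ng/mL·hr

Trapezoidal AUC_0→15.5:
  [0→2]: (844.0+444.2)/2 × 2 = 1288.2
  [2→6]: (444.2+123.0)/2 × 4 = 1134.4
  [6→7]: (123.0+89.3)/2 × 1 = 106.15
  [7→11]: (89.3+24.7)/2 × 4 = 228.0
  [11→11.5]: (24.7+21.1)/2 × 0.5 = 11.45
  [11.5→14.5]: (21.1+8.0)/2 × 3 = 43.65
  [14.5→15.5]: (8.0+5.8)/2 × 1 = 6.9
  Sum = 2818.75 ng/mL·hr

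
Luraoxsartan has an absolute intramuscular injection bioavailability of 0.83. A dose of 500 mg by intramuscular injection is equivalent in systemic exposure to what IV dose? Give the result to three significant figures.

Systemic exposure from an extravascular dose = F × D_ev, so the equivalent IV dose is F × D_ev.
D_iv = F × D_ev = 0.83 × 500 = 415 mg

D_iv = 415 mg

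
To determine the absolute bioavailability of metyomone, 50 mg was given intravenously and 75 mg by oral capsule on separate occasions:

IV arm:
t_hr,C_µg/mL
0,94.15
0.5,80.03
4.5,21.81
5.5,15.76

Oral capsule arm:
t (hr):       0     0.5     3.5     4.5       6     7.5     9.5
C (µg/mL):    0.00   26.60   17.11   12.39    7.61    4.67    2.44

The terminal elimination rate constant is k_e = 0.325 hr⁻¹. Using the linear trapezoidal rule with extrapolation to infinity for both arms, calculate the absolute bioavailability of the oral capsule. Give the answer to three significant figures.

F = 0.267

Trapezoidal AUC_0→5.5 (IV):
  [0→0.5]: (94.15+80.03)/2 × 0.5 = 43.545
  [0.5→4.5]: (80.03+21.81)/2 × 4 = 203.68
  [4.5→5.5]: (21.81+15.76)/2 × 1 = 18.785
  Sum = 266.01 µg/mL·hr
IV tail: 15.76/0.325 = 48.492; AUC_iv,0→∞ = 266.01 + 48.492 = 314.502 µg/mL·hr
Trapezoidal AUC_0→9.5 (oral capsule):
  [0→0.5]: (0.00+26.60)/2 × 0.5 = 6.65
  [0.5→3.5]: (26.60+17.11)/2 × 3 = 65.565
  [3.5→4.5]: (17.11+12.39)/2 × 1 = 14.75
  [4.5→6]: (12.39+7.61)/2 × 1.5 = 15.0
  [6→7.5]: (7.61+4.67)/2 × 1.5 = 9.21
  [7.5→9.5]: (4.67+2.44)/2 × 2 = 7.11
  Sum = 118.285 µg/mL·hr
oral capsule tail: 2.44/0.325 = 7.508; AUC_ev,0→∞ = 118.285 + 7.508 = 125.793 µg/mL·hr
F = (AUC_ev/D_ev)/(AUC_iv/D_iv) = (125.793/75)/(314.502/50) = 1.67724/6.29004 = 0.2667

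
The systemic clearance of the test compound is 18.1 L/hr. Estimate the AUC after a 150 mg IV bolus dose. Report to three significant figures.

AUC = 8.29 mg/L·hr

AUC_0→∞ = Dose_iv / CL
        = 150 / 18.1 = 8.28729 mg/L·hr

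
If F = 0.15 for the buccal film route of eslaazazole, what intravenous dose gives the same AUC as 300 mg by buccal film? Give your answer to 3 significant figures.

D_iv = 45.0 mg

Systemic exposure from an extravascular dose = F × D_ev, so the equivalent IV dose is F × D_ev.
D_iv = F × D_ev = 0.15 × 300 = 45 mg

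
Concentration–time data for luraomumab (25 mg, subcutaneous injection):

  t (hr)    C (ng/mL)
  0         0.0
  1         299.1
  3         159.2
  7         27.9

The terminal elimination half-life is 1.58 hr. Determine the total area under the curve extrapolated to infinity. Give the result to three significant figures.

AUC = 1050 ng/mL·hr

Trapezoidal AUC_0→7:
  [0→1]: (0.0+299.1)/2 × 1 = 149.55
  [1→3]: (299.1+159.2)/2 × 2 = 458.3
  [3→7]: (159.2+27.9)/2 × 4 = 374.2
  Sum = 982.05 ng/mL·hr
k_e = ln2 / t½ = 0.693147 / 1.58 = 0.4387 hr^-1
Extrapolated tail: C_last / k_e = 27.9 / 0.4387 = 63.597
AUC_0→∞ = 982.05 + 63.597 = 1045.647 ng/mL·hr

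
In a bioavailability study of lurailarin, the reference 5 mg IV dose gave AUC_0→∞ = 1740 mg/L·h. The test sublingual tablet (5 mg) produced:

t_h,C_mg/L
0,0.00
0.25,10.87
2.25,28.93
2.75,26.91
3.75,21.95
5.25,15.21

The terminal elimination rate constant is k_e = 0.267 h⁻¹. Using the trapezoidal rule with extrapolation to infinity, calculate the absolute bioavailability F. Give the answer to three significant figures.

Trapezoidal AUC_0→5.25 (sublingual tablet):
  [0→0.25]: (0.00+10.87)/2 × 0.25 = 1.35875
  [0.25→2.25]: (10.87+28.93)/2 × 2 = 39.8
  [2.25→2.75]: (28.93+26.91)/2 × 0.5 = 13.96
  [2.75→3.75]: (26.91+21.95)/2 × 1 = 24.43
  [3.75→5.25]: (21.95+15.21)/2 × 1.5 = 27.87
  Sum = 107.41875 mg/L·h
Tail: C_last/k_e = 15.21/0.267 = 56.966
AUC_0→∞ (sublingual tablet) = 107.41875 + 56.966 = 164.38475 mg/L·h
F = (AUC_ev/D_ev)/(AUC_iv/D_iv) = (164.38475/5)/(1740/5) = 32.87695/348 = 0.0945

F = 0.0945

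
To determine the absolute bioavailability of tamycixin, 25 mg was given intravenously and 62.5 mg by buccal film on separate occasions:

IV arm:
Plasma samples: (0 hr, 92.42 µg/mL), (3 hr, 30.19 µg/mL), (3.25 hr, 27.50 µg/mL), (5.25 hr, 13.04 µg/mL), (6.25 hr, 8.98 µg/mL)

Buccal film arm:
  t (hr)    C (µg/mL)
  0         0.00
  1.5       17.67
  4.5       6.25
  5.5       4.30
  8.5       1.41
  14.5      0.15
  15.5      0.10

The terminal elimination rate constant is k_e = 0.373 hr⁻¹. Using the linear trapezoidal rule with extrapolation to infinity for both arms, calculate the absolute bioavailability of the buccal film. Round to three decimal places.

Trapezoidal AUC_0→6.25 (IV):
  [0→3]: (92.42+30.19)/2 × 3 = 183.915
  [3→3.25]: (30.19+27.50)/2 × 0.25 = 7.21125
  [3.25→5.25]: (27.50+13.04)/2 × 2 = 40.54
  [5.25→6.25]: (13.04+8.98)/2 × 1 = 11.01
  Sum = 242.67625 µg/mL·hr
IV tail: 8.98/0.373 = 24.075; AUC_iv,0→∞ = 242.67625 + 24.075 = 266.75125 µg/mL·hr
Trapezoidal AUC_0→15.5 (buccal film):
  [0→1.5]: (0.00+17.67)/2 × 1.5 = 13.2525
  [1.5→4.5]: (17.67+6.25)/2 × 3 = 35.88
  [4.5→5.5]: (6.25+4.30)/2 × 1 = 5.275
  [5.5→8.5]: (4.30+1.41)/2 × 3 = 8.565
  [8.5→14.5]: (1.41+0.15)/2 × 6 = 4.68
  [14.5→15.5]: (0.15+0.10)/2 × 1 = 0.125
  Sum = 67.7775 µg/mL·hr
buccal film tail: 0.10/0.373 = 0.268; AUC_ev,0→∞ = 67.7775 + 0.268 = 68.0455 µg/mL·hr
F = (AUC_ev/D_ev)/(AUC_iv/D_iv) = (68.0455/62.5)/(266.75125/25) = 1.088728/10.67005 = 0.1020

F = 0.102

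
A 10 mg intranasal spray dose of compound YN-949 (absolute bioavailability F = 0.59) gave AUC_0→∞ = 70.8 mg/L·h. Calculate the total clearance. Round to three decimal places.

CL = 0.083 L/h

CL = F × Dose / AUC_0→∞
   = 0.59 × 10 / 70.8 = 0.0833333 L/h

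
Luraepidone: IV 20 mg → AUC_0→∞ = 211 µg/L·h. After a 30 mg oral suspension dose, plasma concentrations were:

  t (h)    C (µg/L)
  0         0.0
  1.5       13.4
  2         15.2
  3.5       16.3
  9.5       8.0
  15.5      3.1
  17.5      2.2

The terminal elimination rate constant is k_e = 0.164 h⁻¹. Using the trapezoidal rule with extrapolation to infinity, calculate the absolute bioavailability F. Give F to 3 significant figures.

F = 0.524

Trapezoidal AUC_0→17.5 (oral suspension):
  [0→1.5]: (0.0+13.4)/2 × 1.5 = 10.05
  [1.5→2]: (13.4+15.2)/2 × 0.5 = 7.15
  [2→3.5]: (15.2+16.3)/2 × 1.5 = 23.625
  [3.5→9.5]: (16.3+8.0)/2 × 6 = 72.9
  [9.5→15.5]: (8.0+3.1)/2 × 6 = 33.3
  [15.5→17.5]: (3.1+2.2)/2 × 2 = 5.3
  Sum = 152.325 µg/L·h
Tail: C_last/k_e = 2.2/0.164 = 13.415
AUC_0→∞ (oral suspension) = 152.325 + 13.415 = 165.74 µg/L·h
F = (AUC_ev/D_ev)/(AUC_iv/D_iv) = (165.74/30)/(211/20) = 5.52467/10.55 = 0.5237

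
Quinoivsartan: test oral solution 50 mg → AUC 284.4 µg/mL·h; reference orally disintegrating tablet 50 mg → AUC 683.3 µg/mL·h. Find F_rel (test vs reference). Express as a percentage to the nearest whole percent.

F_rel = 42%

F_rel = (AUC_test/D_test) / (AUC_ref/D_ref)
      = (284.4/50) / (683.3/50)
      = 5.688 / 13.666 = 0.4162 = 41.62%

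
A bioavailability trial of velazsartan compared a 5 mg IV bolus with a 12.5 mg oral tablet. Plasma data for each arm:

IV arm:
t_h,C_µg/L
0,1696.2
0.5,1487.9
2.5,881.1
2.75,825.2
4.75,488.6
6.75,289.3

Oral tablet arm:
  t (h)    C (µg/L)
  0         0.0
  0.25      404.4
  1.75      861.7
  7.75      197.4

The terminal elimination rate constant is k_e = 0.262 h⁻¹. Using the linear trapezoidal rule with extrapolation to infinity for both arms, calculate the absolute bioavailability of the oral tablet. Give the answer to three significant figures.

Trapezoidal AUC_0→6.75 (IV):
  [0→0.5]: (1696.2+1487.9)/2 × 0.5 = 796.025
  [0.5→2.5]: (1487.9+881.1)/2 × 2 = 2369.0
  [2.5→2.75]: (881.1+825.2)/2 × 0.25 = 213.2875
  [2.75→4.75]: (825.2+488.6)/2 × 2 = 1313.8
  [4.75→6.75]: (488.6+289.3)/2 × 2 = 777.9
  Sum = 5470.0125 µg/L·h
IV tail: 289.3/0.262 = 1104.198; AUC_iv,0→∞ = 5470.0125 + 1104.198 = 6574.2105 µg/L·h
Trapezoidal AUC_0→7.75 (oral tablet):
  [0→0.25]: (0.0+404.4)/2 × 0.25 = 50.55
  [0.25→1.75]: (404.4+861.7)/2 × 1.5 = 949.575
  [1.75→7.75]: (861.7+197.4)/2 × 6 = 3177.3
  Sum = 4177.425 µg/L·h
oral tablet tail: 197.4/0.262 = 753.435; AUC_ev,0→∞ = 4177.425 + 753.435 = 4930.86 µg/L·h
F = (AUC_ev/D_ev)/(AUC_iv/D_iv) = (4930.86/12.5)/(6574.2105/5) = 394.4688/1314.8421 = 0.3000

F = 0.300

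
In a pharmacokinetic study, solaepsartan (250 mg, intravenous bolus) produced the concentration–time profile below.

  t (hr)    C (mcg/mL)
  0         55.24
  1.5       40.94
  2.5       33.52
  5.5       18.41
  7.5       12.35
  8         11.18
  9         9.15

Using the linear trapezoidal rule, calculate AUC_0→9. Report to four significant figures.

Trapezoidal AUC_0→9:
  [0→1.5]: (55.24+40.94)/2 × 1.5 = 72.135
  [1.5→2.5]: (40.94+33.52)/2 × 1 = 37.23
  [2.5→5.5]: (33.52+18.41)/2 × 3 = 77.895
  [5.5→7.5]: (18.41+12.35)/2 × 2 = 30.76
  [7.5→8]: (12.35+11.18)/2 × 0.5 = 5.8825
  [8→9]: (11.18+9.15)/2 × 1 = 10.165
  Sum = 234.0675 mcg/mL·hr

AUC = 234.1 mcg/mL·hr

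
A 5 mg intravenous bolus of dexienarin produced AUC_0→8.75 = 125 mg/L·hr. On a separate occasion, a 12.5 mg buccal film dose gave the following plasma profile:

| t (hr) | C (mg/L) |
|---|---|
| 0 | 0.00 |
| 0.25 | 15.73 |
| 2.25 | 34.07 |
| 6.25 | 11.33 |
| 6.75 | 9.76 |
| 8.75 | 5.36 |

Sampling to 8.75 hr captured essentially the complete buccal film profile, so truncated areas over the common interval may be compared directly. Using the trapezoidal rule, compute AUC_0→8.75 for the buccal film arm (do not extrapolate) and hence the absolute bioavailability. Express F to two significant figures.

Trapezoidal AUC_0→8.75 (buccal film):
  [0→0.25]: (0.00+15.73)/2 × 0.25 = 1.96625
  [0.25→2.25]: (15.73+34.07)/2 × 2 = 49.8
  [2.25→6.25]: (34.07+11.33)/2 × 4 = 90.8
  [6.25→6.75]: (11.33+9.76)/2 × 0.5 = 5.2725
  [6.75→8.75]: (9.76+5.36)/2 × 2 = 15.12
  Sum = 162.95875 mg/L·hr
F = (AUC_ev/D_ev)/(AUC_iv/D_iv) = (162.95875/12.5)/(125/5) = 13.0367/25 = 0.5215

F = 0.52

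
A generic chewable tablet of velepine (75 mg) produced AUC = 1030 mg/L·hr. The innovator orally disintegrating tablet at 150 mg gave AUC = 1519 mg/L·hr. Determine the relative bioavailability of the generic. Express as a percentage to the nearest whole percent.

F_rel = (AUC_test/D_test) / (AUC_ref/D_ref)
      = (1030/75) / (1519/150)
      = 13.7333 / 10.1267 = 1.3561 = 135.61%

F_rel = 136%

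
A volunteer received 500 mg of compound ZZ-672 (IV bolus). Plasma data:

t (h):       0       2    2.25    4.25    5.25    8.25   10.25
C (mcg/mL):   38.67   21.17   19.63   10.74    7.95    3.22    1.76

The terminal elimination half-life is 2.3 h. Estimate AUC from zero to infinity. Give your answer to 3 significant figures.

AUC = 132 mcg/mL·h

Trapezoidal AUC_0→10.25:
  [0→2]: (38.67+21.17)/2 × 2 = 59.84
  [2→2.25]: (21.17+19.63)/2 × 0.25 = 5.1
  [2.25→4.25]: (19.63+10.74)/2 × 2 = 30.37
  [4.25→5.25]: (10.74+7.95)/2 × 1 = 9.345
  [5.25→8.25]: (7.95+3.22)/2 × 3 = 16.755
  [8.25→10.25]: (3.22+1.76)/2 × 2 = 4.98
  Sum = 126.39 mcg/mL·h
k_e = ln2 / t½ = 0.693147 / 2.3 = 0.3014 h^-1
Extrapolated tail: C_last / k_e = 1.76 / 0.3014 = 5.839
AUC_0→∞ = 126.39 + 5.839 = 132.229 mcg/mL·h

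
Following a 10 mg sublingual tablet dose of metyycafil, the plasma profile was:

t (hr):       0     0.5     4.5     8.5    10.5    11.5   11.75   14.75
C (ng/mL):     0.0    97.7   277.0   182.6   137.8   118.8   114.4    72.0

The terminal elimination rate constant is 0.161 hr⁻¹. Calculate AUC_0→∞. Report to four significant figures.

Trapezoidal AUC_0→14.75:
  [0→0.5]: (0.0+97.7)/2 × 0.5 = 24.425
  [0.5→4.5]: (97.7+277.0)/2 × 4 = 749.4
  [4.5→8.5]: (277.0+182.6)/2 × 4 = 919.2
  [8.5→10.5]: (182.6+137.8)/2 × 2 = 320.4
  [10.5→11.5]: (137.8+118.8)/2 × 1 = 128.3
  [11.5→11.75]: (118.8+114.4)/2 × 0.25 = 29.15
  [11.75→14.75]: (114.4+72.0)/2 × 3 = 279.6
  Sum = 2450.475 ng/mL·hr
Extrapolated tail: C_last / k_e = 72.0 / 0.161 = 447.205
AUC_0→∞ = 2450.475 + 447.205 = 2897.68 ng/mL·hr

AUC = 2898 ng/mL·hr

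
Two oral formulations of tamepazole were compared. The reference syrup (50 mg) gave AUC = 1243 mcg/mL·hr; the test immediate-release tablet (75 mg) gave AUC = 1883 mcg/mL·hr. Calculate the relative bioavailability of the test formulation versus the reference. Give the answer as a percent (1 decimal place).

F_rel = 101.0%

F_rel = (AUC_test/D_test) / (AUC_ref/D_ref)
      = (1883/75) / (1243/50)
      = 25.1067 / 24.86 = 1.0099 = 100.99%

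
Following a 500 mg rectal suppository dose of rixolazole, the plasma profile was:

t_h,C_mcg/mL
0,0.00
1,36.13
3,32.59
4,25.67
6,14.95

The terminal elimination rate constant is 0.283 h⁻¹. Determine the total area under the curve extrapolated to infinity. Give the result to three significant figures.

Trapezoidal AUC_0→6:
  [0→1]: (0.00+36.13)/2 × 1 = 18.065
  [1→3]: (36.13+32.59)/2 × 2 = 68.72
  [3→4]: (32.59+25.67)/2 × 1 = 29.13
  [4→6]: (25.67+14.95)/2 × 2 = 40.62
  Sum = 156.535 mcg/mL·h
Extrapolated tail: C_last / k_e = 14.95 / 0.283 = 52.827
AUC_0→∞ = 156.535 + 52.827 = 209.362 mcg/mL·h

AUC = 209 mcg/mL·h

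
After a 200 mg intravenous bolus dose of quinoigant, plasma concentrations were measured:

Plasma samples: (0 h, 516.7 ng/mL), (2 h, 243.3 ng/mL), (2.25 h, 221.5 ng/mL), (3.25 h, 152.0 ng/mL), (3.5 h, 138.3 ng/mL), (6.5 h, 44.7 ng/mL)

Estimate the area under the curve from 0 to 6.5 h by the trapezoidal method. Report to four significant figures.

AUC = 1316 ng/mL·h

Trapezoidal AUC_0→6.5:
  [0→2]: (516.7+243.3)/2 × 2 = 760.0
  [2→2.25]: (243.3+221.5)/2 × 0.25 = 58.1
  [2.25→3.25]: (221.5+152.0)/2 × 1 = 186.75
  [3.25→3.5]: (152.0+138.3)/2 × 0.25 = 36.2875
  [3.5→6.5]: (138.3+44.7)/2 × 3 = 274.5
  Sum = 1315.6375 ng/mL·h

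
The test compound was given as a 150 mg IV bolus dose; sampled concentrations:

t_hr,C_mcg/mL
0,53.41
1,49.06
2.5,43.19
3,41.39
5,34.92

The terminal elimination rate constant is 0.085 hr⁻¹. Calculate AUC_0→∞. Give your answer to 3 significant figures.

AUC = 629 mcg/mL·hr

Trapezoidal AUC_0→5:
  [0→1]: (53.41+49.06)/2 × 1 = 51.235
  [1→2.5]: (49.06+43.19)/2 × 1.5 = 69.1875
  [2.5→3]: (43.19+41.39)/2 × 0.5 = 21.145
  [3→5]: (41.39+34.92)/2 × 2 = 76.31
  Sum = 217.8775 mcg/mL·hr
Extrapolated tail: C_last / k_e = 34.92 / 0.085 = 410.824
AUC_0→∞ = 217.8775 + 410.824 = 628.7015 mcg/mL·hr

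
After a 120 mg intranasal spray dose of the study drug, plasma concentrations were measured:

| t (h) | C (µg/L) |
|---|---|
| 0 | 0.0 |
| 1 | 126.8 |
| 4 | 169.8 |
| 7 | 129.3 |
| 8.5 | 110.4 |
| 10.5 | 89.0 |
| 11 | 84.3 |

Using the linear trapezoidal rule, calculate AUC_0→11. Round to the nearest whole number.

Trapezoidal AUC_0→11:
  [0→1]: (0.0+126.8)/2 × 1 = 63.4
  [1→4]: (126.8+169.8)/2 × 3 = 444.9
  [4→7]: (169.8+129.3)/2 × 3 = 448.65
  [7→8.5]: (129.3+110.4)/2 × 1.5 = 179.775
  [8.5→10.5]: (110.4+89.0)/2 × 2 = 199.4
  [10.5→11]: (89.0+84.3)/2 × 0.5 = 43.325
  Sum = 1379.45 µg/L·h

AUC = 1379 µg/L·h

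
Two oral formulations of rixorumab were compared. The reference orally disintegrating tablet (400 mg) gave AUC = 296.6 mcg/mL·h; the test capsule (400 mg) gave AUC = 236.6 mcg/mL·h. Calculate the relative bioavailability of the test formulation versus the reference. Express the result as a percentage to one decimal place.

F_rel = (AUC_test/D_test) / (AUC_ref/D_ref)
      = (236.6/400) / (296.6/400)
      = 0.5915 / 0.7415 = 0.7977 = 79.77%

F_rel = 79.8%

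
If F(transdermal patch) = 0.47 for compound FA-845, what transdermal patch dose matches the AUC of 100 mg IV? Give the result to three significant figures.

D_transdermal = 213 mg

For equal systemic exposure: F × D_ev = D_iv
D_ev = D_iv / F = 100 / 0.47 = 212.766 mg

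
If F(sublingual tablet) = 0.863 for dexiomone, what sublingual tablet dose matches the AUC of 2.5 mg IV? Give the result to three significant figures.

For equal systemic exposure: F × D_ev = D_iv
D_ev = D_iv / F = 2.5 / 0.863 = 2.89687 mg

D_sublingual = 2.90 mg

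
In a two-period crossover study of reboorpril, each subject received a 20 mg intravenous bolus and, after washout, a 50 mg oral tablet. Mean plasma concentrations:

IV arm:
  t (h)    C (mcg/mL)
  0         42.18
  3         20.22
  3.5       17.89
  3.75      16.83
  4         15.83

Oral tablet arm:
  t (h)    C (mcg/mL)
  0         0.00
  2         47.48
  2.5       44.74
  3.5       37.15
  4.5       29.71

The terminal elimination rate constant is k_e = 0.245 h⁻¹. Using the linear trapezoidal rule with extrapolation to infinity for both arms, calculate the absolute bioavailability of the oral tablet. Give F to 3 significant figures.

Trapezoidal AUC_0→4 (IV):
  [0→3]: (42.18+20.22)/2 × 3 = 93.6
  [3→3.5]: (20.22+17.89)/2 × 0.5 = 9.5275
  [3.5→3.75]: (17.89+16.83)/2 × 0.25 = 4.34
  [3.75→4]: (16.83+15.83)/2 × 0.25 = 4.0825
  Sum = 111.55 mcg/mL·h
IV tail: 15.83/0.245 = 64.612; AUC_iv,0→∞ = 111.55 + 64.612 = 176.162 mcg/mL·h
Trapezoidal AUC_0→4.5 (oral tablet):
  [0→2]: (0.00+47.48)/2 × 2 = 47.48
  [2→2.5]: (47.48+44.74)/2 × 0.5 = 23.055
  [2.5→3.5]: (44.74+37.15)/2 × 1 = 40.945
  [3.5→4.5]: (37.15+29.71)/2 × 1 = 33.43
  Sum = 144.91 mcg/mL·h
oral tablet tail: 29.71/0.245 = 121.265; AUC_ev,0→∞ = 144.91 + 121.265 = 266.175 mcg/mL·h
F = (AUC_ev/D_ev)/(AUC_iv/D_iv) = (266.175/50)/(176.162/20) = 5.3235/8.8081 = 0.6044

F = 0.604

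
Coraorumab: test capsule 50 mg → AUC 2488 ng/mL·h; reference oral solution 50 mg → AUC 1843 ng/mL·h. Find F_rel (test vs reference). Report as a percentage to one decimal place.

F_rel = 135.0%

F_rel = (AUC_test/D_test) / (AUC_ref/D_ref)
      = (2488/50) / (1843/50)
      = 49.76 / 36.86 = 1.3500 = 135.00%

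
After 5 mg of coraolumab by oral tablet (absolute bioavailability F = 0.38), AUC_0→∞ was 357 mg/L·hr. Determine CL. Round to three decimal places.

CL = 0.005 L/hr

CL = F × Dose / AUC_0→∞
   = 0.38 × 5 / 357 = 0.00532213 L/hr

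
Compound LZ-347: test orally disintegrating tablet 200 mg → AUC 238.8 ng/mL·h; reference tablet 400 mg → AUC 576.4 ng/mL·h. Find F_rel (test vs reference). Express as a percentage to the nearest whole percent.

F_rel = 83%

F_rel = (AUC_test/D_test) / (AUC_ref/D_ref)
      = (238.8/200) / (576.4/400)
      = 1.194 / 1.441 = 0.8286 = 82.86%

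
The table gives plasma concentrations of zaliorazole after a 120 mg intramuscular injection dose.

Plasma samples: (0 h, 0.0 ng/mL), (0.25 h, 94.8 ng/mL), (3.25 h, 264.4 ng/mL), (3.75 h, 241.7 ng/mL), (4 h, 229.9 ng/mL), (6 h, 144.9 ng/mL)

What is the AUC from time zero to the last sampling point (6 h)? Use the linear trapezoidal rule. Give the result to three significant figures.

AUC = 1110 ng/mL·h

Trapezoidal AUC_0→6:
  [0→0.25]: (0.0+94.8)/2 × 0.25 = 11.85
  [0.25→3.25]: (94.8+264.4)/2 × 3 = 538.8
  [3.25→3.75]: (264.4+241.7)/2 × 0.5 = 126.525
  [3.75→4]: (241.7+229.9)/2 × 0.25 = 58.95
  [4→6]: (229.9+144.9)/2 × 2 = 374.8
  Sum = 1110.925 ng/mL·h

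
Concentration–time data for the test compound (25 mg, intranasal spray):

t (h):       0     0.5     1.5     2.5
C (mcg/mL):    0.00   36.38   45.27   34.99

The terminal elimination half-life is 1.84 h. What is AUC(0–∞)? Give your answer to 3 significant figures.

AUC = 183 mcg/mL·h

Trapezoidal AUC_0→2.5:
  [0→0.5]: (0.00+36.38)/2 × 0.5 = 9.095
  [0.5→1.5]: (36.38+45.27)/2 × 1 = 40.825
  [1.5→2.5]: (45.27+34.99)/2 × 1 = 40.13
  Sum = 90.05 mcg/mL·h
k_e = ln2 / t½ = 0.693147 / 1.84 = 0.3767 h^-1
Extrapolated tail: C_last / k_e = 34.99 / 0.3767 = 92.886
AUC_0→∞ = 90.05 + 92.886 = 182.936 mcg/mL·h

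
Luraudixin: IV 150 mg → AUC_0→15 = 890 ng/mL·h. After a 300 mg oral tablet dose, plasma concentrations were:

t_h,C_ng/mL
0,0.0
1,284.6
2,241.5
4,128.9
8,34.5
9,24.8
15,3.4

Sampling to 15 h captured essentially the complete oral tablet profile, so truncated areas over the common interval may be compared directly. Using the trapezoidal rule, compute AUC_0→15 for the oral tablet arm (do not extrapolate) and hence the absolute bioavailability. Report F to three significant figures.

Trapezoidal AUC_0→15 (oral tablet):
  [0→1]: (0.0+284.6)/2 × 1 = 142.3
  [1→2]: (284.6+241.5)/2 × 1 = 263.05
  [2→4]: (241.5+128.9)/2 × 2 = 370.4
  [4→8]: (128.9+34.5)/2 × 4 = 326.8
  [8→9]: (34.5+24.8)/2 × 1 = 29.65
  [9→15]: (24.8+3.4)/2 × 6 = 84.6
  Sum = 1216.8 ng/mL·h
F = (AUC_ev/D_ev)/(AUC_iv/D_iv) = (1216.8/300)/(890/150) = 4.056/5.93333 = 0.6836

F = 0.684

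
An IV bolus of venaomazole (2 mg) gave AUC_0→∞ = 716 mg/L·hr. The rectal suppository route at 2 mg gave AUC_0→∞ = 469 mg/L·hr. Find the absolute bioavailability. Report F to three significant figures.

F = (AUC_ev / D_ev) / (AUC_iv / D_iv)
  = (469/2) / (716/2)
  = 234.5 / 358 = 0.6550

F = 0.655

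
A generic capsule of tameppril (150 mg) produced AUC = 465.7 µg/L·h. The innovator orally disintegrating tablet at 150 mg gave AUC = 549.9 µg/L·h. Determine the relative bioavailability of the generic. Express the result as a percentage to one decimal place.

F_rel = (AUC_test/D_test) / (AUC_ref/D_ref)
      = (465.7/150) / (549.9/150)
      = 3.10467 / 3.666 = 0.8469 = 84.69%

F_rel = 84.7%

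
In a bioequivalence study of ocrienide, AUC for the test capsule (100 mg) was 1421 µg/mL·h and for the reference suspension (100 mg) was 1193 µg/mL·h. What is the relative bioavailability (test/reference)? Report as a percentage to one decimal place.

F_rel = 119.1%

F_rel = (AUC_test/D_test) / (AUC_ref/D_ref)
      = (1421/100) / (1193/100)
      = 14.21 / 11.93 = 1.1911 = 119.11%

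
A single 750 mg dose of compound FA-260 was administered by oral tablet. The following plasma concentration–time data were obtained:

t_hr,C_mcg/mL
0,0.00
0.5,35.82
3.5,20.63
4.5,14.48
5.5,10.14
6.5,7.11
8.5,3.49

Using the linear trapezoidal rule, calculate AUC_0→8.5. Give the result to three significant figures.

AUC = 143 mcg/mL·hr

Trapezoidal AUC_0→8.5:
  [0→0.5]: (0.00+35.82)/2 × 0.5 = 8.955
  [0.5→3.5]: (35.82+20.63)/2 × 3 = 84.675
  [3.5→4.5]: (20.63+14.48)/2 × 1 = 17.555
  [4.5→5.5]: (14.48+10.14)/2 × 1 = 12.31
  [5.5→6.5]: (10.14+7.11)/2 × 1 = 8.625
  [6.5→8.5]: (7.11+3.49)/2 × 2 = 10.6
  Sum = 142.72 mcg/mL·hr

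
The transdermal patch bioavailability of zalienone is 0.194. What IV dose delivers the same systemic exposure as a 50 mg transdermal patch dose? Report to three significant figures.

Systemic exposure from an extravascular dose = F × D_ev, so the equivalent IV dose is F × D_ev.
D_iv = F × D_ev = 0.194 × 50 = 9.7 mg

D_iv = 9.70 mg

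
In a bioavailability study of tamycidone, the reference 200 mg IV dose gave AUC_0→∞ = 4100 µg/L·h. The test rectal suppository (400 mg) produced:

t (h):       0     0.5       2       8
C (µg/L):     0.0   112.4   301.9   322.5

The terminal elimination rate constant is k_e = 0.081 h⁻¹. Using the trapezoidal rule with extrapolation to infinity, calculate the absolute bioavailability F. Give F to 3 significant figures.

Trapezoidal AUC_0→8 (rectal suppository):
  [0→0.5]: (0.0+112.4)/2 × 0.5 = 28.1
  [0.5→2]: (112.4+301.9)/2 × 1.5 = 310.725
  [2→8]: (301.9+322.5)/2 × 6 = 1873.2
  Sum = 2212.025 µg/L·h
Tail: C_last/k_e = 322.5/0.081 = 3981.481
AUC_0→∞ (rectal suppository) = 2212.025 + 3981.481 = 6193.506 µg/L·h
F = (AUC_ev/D_ev)/(AUC_iv/D_iv) = (6193.506/400)/(4100/200) = 15.483765/20.5 = 0.7553

F = 0.755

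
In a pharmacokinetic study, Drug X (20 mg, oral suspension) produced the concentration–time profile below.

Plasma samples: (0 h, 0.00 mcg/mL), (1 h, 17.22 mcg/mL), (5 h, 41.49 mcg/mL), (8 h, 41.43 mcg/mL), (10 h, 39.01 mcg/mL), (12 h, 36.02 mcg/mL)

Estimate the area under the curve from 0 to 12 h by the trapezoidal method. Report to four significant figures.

Trapezoidal AUC_0→12:
  [0→1]: (0.00+17.22)/2 × 1 = 8.61
  [1→5]: (17.22+41.49)/2 × 4 = 117.42
  [5→8]: (41.49+41.43)/2 × 3 = 124.38
  [8→10]: (41.43+39.01)/2 × 2 = 80.44
  [10→12]: (39.01+36.02)/2 × 2 = 75.03
  Sum = 405.88 mcg/mL·h

AUC = 405.9 mcg/mL·h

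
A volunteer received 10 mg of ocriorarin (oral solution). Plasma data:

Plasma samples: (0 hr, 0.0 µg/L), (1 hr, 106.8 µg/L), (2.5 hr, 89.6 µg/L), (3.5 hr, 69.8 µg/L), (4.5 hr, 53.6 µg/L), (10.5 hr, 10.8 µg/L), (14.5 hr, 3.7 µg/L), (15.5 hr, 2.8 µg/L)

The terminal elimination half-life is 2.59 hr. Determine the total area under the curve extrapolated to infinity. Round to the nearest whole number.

Trapezoidal AUC_0→15.5:
  [0→1]: (0.0+106.8)/2 × 1 = 53.4
  [1→2.5]: (106.8+89.6)/2 × 1.5 = 147.3
  [2.5→3.5]: (89.6+69.8)/2 × 1 = 79.7
  [3.5→4.5]: (69.8+53.6)/2 × 1 = 61.7
  [4.5→10.5]: (53.6+10.8)/2 × 6 = 193.2
  [10.5→14.5]: (10.8+3.7)/2 × 4 = 29.0
  [14.5→15.5]: (3.7+2.8)/2 × 1 = 3.25
  Sum = 567.55 µg/L·hr
k_e = ln2 / t½ = 0.693147 / 2.59 = 0.2676 hr^-1
Extrapolated tail: C_last / k_e = 2.8 / 0.2676 = 10.463
AUC_0→∞ = 567.55 + 10.463 = 578.013 µg/L·hr

AUC = 578 µg/L·hr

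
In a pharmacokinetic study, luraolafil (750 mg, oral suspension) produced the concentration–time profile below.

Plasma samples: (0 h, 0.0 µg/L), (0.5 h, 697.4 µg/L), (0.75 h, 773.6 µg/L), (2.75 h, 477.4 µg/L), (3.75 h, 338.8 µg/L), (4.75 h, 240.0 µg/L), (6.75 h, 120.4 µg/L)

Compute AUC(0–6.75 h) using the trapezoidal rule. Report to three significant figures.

Trapezoidal AUC_0→6.75:
  [0→0.5]: (0.0+697.4)/2 × 0.5 = 174.35
  [0.5→0.75]: (697.4+773.6)/2 × 0.25 = 183.875
  [0.75→2.75]: (773.6+477.4)/2 × 2 = 1251.0
  [2.75→3.75]: (477.4+338.8)/2 × 1 = 408.1
  [3.75→4.75]: (338.8+240.0)/2 × 1 = 289.4
  [4.75→6.75]: (240.0+120.4)/2 × 2 = 360.4
  Sum = 2667.125 µg/L·h

AUC = 2670 µg/L·h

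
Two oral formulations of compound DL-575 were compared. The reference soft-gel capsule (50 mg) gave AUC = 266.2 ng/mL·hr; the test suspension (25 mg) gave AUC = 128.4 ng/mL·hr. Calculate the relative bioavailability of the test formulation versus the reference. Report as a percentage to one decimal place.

F_rel = 96.5%

F_rel = (AUC_test/D_test) / (AUC_ref/D_ref)
      = (128.4/25) / (266.2/50)
      = 5.136 / 5.324 = 0.9647 = 96.47%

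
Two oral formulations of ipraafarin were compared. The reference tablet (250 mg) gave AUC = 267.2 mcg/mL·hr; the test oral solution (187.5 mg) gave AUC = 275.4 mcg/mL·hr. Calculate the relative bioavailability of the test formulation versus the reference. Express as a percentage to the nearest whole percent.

F_rel = 137%

F_rel = (AUC_test/D_test) / (AUC_ref/D_ref)
      = (275.4/187.5) / (267.2/250)
      = 1.4688 / 1.0688 = 1.3743 = 137.43%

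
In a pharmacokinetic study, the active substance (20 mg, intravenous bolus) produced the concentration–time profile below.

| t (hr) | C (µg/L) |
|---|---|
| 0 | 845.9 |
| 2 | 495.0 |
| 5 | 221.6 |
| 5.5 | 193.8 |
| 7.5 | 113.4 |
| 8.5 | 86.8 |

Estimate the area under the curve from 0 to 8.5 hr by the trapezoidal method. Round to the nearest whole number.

Trapezoidal AUC_0→8.5:
  [0→2]: (845.9+495.0)/2 × 2 = 1340.9
  [2→5]: (495.0+221.6)/2 × 3 = 1074.9
  [5→5.5]: (221.6+193.8)/2 × 0.5 = 103.85
  [5.5→7.5]: (193.8+113.4)/2 × 2 = 307.2
  [7.5→8.5]: (113.4+86.8)/2 × 1 = 100.1
  Sum = 2926.95 µg/L·hr

AUC = 2927 µg/L·hr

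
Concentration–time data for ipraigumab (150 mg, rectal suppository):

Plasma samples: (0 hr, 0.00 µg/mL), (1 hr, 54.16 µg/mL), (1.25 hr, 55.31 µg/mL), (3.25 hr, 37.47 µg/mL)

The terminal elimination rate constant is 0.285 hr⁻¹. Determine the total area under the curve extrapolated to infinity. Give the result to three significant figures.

AUC = 265 µg/mL·hr

Trapezoidal AUC_0→3.25:
  [0→1]: (0.00+54.16)/2 × 1 = 27.08
  [1→1.25]: (54.16+55.31)/2 × 0.25 = 13.68375
  [1.25→3.25]: (55.31+37.47)/2 × 2 = 92.78
  Sum = 133.54375 µg/mL·hr
Extrapolated tail: C_last / k_e = 37.47 / 0.285 = 131.474
AUC_0→∞ = 133.54375 + 131.474 = 265.01775 µg/mL·hr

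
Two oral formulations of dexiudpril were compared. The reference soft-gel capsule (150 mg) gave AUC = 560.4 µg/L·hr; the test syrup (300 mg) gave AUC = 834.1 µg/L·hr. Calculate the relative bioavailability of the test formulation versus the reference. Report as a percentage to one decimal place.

F_rel = 74.4%

F_rel = (AUC_test/D_test) / (AUC_ref/D_ref)
      = (834.1/300) / (560.4/150)
      = 2.78033 / 3.736 = 0.7442 = 74.42%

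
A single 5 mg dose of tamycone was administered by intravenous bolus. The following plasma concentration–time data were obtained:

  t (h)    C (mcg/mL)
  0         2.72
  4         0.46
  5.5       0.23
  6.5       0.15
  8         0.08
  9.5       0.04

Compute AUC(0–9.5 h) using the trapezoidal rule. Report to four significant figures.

AUC = 7.330 mcg/mL·h

Trapezoidal AUC_0→9.5:
  [0→4]: (2.72+0.46)/2 × 4 = 6.36
  [4→5.5]: (0.46+0.23)/2 × 1.5 = 0.5175
  [5.5→6.5]: (0.23+0.15)/2 × 1 = 0.19
  [6.5→8]: (0.15+0.08)/2 × 1.5 = 0.1725
  [8→9.5]: (0.08+0.04)/2 × 1.5 = 0.09
  Sum = 7.33 mcg/mL·h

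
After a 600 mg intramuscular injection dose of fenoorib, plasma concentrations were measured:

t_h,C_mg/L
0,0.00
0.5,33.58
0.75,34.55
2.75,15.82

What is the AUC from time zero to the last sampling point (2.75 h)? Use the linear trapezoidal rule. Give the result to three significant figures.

Trapezoidal AUC_0→2.75:
  [0→0.5]: (0.00+33.58)/2 × 0.5 = 8.395
  [0.5→0.75]: (33.58+34.55)/2 × 0.25 = 8.51625
  [0.75→2.75]: (34.55+15.82)/2 × 2 = 50.37
  Sum = 67.28125 mg/L·h

AUC = 67.3 mg/L·h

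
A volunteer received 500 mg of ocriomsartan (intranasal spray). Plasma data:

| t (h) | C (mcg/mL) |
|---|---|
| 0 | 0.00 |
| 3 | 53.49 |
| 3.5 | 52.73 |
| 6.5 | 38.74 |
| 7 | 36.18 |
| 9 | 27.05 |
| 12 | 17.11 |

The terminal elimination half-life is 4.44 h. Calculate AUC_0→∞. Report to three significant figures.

Trapezoidal AUC_0→12:
  [0→3]: (0.00+53.49)/2 × 3 = 80.235
  [3→3.5]: (53.49+52.73)/2 × 0.5 = 26.555
  [3.5→6.5]: (52.73+38.74)/2 × 3 = 137.205
  [6.5→7]: (38.74+36.18)/2 × 0.5 = 18.73
  [7→9]: (36.18+27.05)/2 × 2 = 63.23
  [9→12]: (27.05+17.11)/2 × 3 = 66.24
  Sum = 392.195 mcg/mL·h
k_e = ln2 / t½ = 0.693147 / 4.44 = 0.1561 h^-1
Extrapolated tail: C_last / k_e = 17.11 / 0.1561 = 109.609
AUC_0→∞ = 392.195 + 109.609 = 501.804 mcg/mL·h

AUC = 502 mcg/mL·h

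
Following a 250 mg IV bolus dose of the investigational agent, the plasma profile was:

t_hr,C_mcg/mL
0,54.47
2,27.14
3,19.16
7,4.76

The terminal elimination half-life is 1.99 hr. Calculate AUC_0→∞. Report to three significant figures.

Trapezoidal AUC_0→7:
  [0→2]: (54.47+27.14)/2 × 2 = 81.61
  [2→3]: (27.14+19.16)/2 × 1 = 23.15
  [3→7]: (19.16+4.76)/2 × 4 = 47.84
  Sum = 152.6 mcg/mL·hr
k_e = ln2 / t½ = 0.693147 / 1.99 = 0.3483 hr^-1
Extrapolated tail: C_last / k_e = 4.76 / 0.3483 = 13.666
AUC_0→∞ = 152.6 + 13.666 = 166.266 mcg/mL·hr

AUC = 166 mcg/mL·hr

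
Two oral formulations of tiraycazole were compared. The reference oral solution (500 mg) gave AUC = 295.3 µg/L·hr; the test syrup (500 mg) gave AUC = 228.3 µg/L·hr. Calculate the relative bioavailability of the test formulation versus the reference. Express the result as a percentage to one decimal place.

F_rel = (AUC_test/D_test) / (AUC_ref/D_ref)
      = (228.3/500) / (295.3/500)
      = 0.4566 / 0.5906 = 0.7731 = 77.31%

F_rel = 77.3%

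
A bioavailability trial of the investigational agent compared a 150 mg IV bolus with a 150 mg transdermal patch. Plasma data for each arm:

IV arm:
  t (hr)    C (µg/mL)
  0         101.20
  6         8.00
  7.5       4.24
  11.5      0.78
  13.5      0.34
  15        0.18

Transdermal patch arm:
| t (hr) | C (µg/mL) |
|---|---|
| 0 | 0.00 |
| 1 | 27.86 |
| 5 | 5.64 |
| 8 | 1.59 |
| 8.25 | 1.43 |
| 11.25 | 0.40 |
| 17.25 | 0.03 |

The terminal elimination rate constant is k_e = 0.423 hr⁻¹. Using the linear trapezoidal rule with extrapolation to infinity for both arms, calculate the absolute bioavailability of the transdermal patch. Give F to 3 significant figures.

Trapezoidal AUC_0→15 (IV):
  [0→6]: (101.20+8.00)/2 × 6 = 327.6
  [6→7.5]: (8.00+4.24)/2 × 1.5 = 9.18
  [7.5→11.5]: (4.24+0.78)/2 × 4 = 10.04
  [11.5→13.5]: (0.78+0.34)/2 × 2 = 1.12
  [13.5→15]: (0.34+0.18)/2 × 1.5 = 0.39
  Sum = 348.33 µg/mL·hr
IV tail: 0.18/0.423 = 0.426; AUC_iv,0→∞ = 348.33 + 0.426 = 348.756 µg/mL·hr
Trapezoidal AUC_0→17.25 (transdermal patch):
  [0→1]: (0.00+27.86)/2 × 1 = 13.93
  [1→5]: (27.86+5.64)/2 × 4 = 67.0
  [5→8]: (5.64+1.59)/2 × 3 = 10.845
  [8→8.25]: (1.59+1.43)/2 × 0.25 = 0.3775
  [8.25→11.25]: (1.43+0.40)/2 × 3 = 2.745
  [11.25→17.25]: (0.40+0.03)/2 × 6 = 1.29
  Sum = 96.1875 µg/mL·hr
transdermal patch tail: 0.03/0.423 = 0.071; AUC_ev,0→∞ = 96.1875 + 0.071 = 96.2585 µg/mL·hr
F = (AUC_ev/D_ev)/(AUC_iv/D_iv) = (96.2585/150)/(348.756/150) = 0.641723/2.32504 = 0.2760

F = 0.276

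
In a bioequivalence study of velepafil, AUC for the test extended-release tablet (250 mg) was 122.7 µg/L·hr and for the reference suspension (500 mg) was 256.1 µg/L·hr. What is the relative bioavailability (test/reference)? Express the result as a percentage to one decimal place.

F_rel = (AUC_test/D_test) / (AUC_ref/D_ref)
      = (122.7/250) / (256.1/500)
      = 0.4908 / 0.5122 = 0.9582 = 95.82%

F_rel = 95.8%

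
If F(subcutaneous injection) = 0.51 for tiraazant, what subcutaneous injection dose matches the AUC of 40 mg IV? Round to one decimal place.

D_subcutaneous = 78.4 mg

For equal systemic exposure: F × D_ev = D_iv
D_ev = D_iv / F = 40 / 0.51 = 78.4314 mg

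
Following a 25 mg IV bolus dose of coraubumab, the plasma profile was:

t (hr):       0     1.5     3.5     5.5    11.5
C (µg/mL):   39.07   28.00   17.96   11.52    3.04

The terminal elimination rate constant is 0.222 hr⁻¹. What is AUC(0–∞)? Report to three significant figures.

Trapezoidal AUC_0→11.5:
  [0→1.5]: (39.07+28.00)/2 × 1.5 = 50.3025
  [1.5→3.5]: (28.00+17.96)/2 × 2 = 45.96
  [3.5→5.5]: (17.96+11.52)/2 × 2 = 29.48
  [5.5→11.5]: (11.52+3.04)/2 × 6 = 43.68
  Sum = 169.4225 µg/mL·hr
Extrapolated tail: C_last / k_e = 3.04 / 0.222 = 13.694
AUC_0→∞ = 169.4225 + 13.694 = 183.1165 µg/mL·hr

AUC = 183 µg/mL·hr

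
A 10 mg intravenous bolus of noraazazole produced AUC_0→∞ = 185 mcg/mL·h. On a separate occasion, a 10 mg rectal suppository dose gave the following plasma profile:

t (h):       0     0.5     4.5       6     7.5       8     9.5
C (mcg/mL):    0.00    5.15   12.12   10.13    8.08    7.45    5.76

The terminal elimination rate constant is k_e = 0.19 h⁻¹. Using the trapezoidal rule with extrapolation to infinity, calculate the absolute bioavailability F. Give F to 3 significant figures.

F = 0.596

Trapezoidal AUC_0→9.5 (rectal suppository):
  [0→0.5]: (0.00+5.15)/2 × 0.5 = 1.2875
  [0.5→4.5]: (5.15+12.12)/2 × 4 = 34.54
  [4.5→6]: (12.12+10.13)/2 × 1.5 = 16.6875
  [6→7.5]: (10.13+8.08)/2 × 1.5 = 13.6575
  [7.5→8]: (8.08+7.45)/2 × 0.5 = 3.8825
  [8→9.5]: (7.45+5.76)/2 × 1.5 = 9.9075
  Sum = 79.9625 mcg/mL·h
Tail: C_last/k_e = 5.76/0.19 = 30.316
AUC_0→∞ (rectal suppository) = 79.9625 + 30.316 = 110.2785 mcg/mL·h
F = (AUC_ev/D_ev)/(AUC_iv/D_iv) = (110.2785/10)/(185/10) = 11.02785/18.5 = 0.5961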